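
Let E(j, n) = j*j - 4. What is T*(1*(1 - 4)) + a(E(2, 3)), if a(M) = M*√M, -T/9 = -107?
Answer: -2889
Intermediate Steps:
T = 963 (T = -9*(-107) = 963)
E(j, n) = -4 + j² (E(j, n) = j² - 4 = -4 + j²)
a(M) = M^(3/2)
T*(1*(1 - 4)) + a(E(2, 3)) = 963*(1*(1 - 4)) + (-4 + 2²)^(3/2) = 963*(1*(-3)) + (-4 + 4)^(3/2) = 963*(-3) + 0^(3/2) = -2889 + 0 = -2889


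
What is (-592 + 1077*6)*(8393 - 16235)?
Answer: -46032540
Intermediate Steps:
(-592 + 1077*6)*(8393 - 16235) = (-592 + 6462)*(-7842) = 5870*(-7842) = -46032540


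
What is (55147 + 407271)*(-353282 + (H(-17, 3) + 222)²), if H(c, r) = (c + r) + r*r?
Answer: -141589154674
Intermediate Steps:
H(c, r) = c + r + r² (H(c, r) = (c + r) + r² = c + r + r²)
(55147 + 407271)*(-353282 + (H(-17, 3) + 222)²) = (55147 + 407271)*(-353282 + ((-17 + 3 + 3²) + 222)²) = 462418*(-353282 + ((-17 + 3 + 9) + 222)²) = 462418*(-353282 + (-5 + 222)²) = 462418*(-353282 + 217²) = 462418*(-353282 + 47089) = 462418*(-306193) = -141589154674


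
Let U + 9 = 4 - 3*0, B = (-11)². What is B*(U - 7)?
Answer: -1452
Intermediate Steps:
B = 121
U = -5 (U = -9 + (4 - 3*0) = -9 + (4 + 0) = -9 + 4 = -5)
B*(U - 7) = 121*(-5 - 7) = 121*(-12) = -1452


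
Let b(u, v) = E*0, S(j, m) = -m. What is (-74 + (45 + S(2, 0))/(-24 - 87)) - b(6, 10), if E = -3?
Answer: -2753/37 ≈ -74.405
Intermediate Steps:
b(u, v) = 0 (b(u, v) = -3*0 = 0)
(-74 + (45 + S(2, 0))/(-24 - 87)) - b(6, 10) = (-74 + (45 - 1*0)/(-24 - 87)) - 1*0 = (-74 + (45 + 0)/(-111)) + 0 = (-74 + 45*(-1/111)) + 0 = (-74 - 15/37) + 0 = -2753/37 + 0 = -2753/37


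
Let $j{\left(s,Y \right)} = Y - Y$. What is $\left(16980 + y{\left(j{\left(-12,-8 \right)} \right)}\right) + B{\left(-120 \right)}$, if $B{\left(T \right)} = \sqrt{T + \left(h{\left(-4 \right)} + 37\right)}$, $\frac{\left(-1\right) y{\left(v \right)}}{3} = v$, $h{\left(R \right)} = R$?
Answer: $16980 + i \sqrt{87} \approx 16980.0 + 9.3274 i$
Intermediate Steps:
$j{\left(s,Y \right)} = 0$
$y{\left(v \right)} = - 3 v$
$B{\left(T \right)} = \sqrt{33 + T}$ ($B{\left(T \right)} = \sqrt{T + \left(-4 + 37\right)} = \sqrt{T + 33} = \sqrt{33 + T}$)
$\left(16980 + y{\left(j{\left(-12,-8 \right)} \right)}\right) + B{\left(-120 \right)} = \left(16980 - 0\right) + \sqrt{33 - 120} = \left(16980 + 0\right) + \sqrt{-87} = 16980 + i \sqrt{87}$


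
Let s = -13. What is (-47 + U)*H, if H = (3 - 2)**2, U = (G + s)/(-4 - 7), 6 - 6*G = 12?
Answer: -503/11 ≈ -45.727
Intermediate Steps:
G = -1 (G = 1 - 1/6*12 = 1 - 2 = -1)
U = 14/11 (U = (-1 - 13)/(-4 - 7) = -14/(-11) = -14*(-1/11) = 14/11 ≈ 1.2727)
H = 1 (H = 1**2 = 1)
(-47 + U)*H = (-47 + 14/11)*1 = -503/11*1 = -503/11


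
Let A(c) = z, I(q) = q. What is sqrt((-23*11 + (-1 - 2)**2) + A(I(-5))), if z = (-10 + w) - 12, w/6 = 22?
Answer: I*sqrt(134) ≈ 11.576*I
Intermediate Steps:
w = 132 (w = 6*22 = 132)
z = 110 (z = (-10 + 132) - 12 = 122 - 12 = 110)
A(c) = 110
sqrt((-23*11 + (-1 - 2)**2) + A(I(-5))) = sqrt((-23*11 + (-1 - 2)**2) + 110) = sqrt((-253 + (-3)**2) + 110) = sqrt((-253 + 9) + 110) = sqrt(-244 + 110) = sqrt(-134) = I*sqrt(134)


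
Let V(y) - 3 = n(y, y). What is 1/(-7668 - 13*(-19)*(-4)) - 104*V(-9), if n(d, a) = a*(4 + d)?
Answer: -43210753/8656 ≈ -4992.0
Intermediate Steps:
V(y) = 3 + y*(4 + y)
1/(-7668 - 13*(-19)*(-4)) - 104*V(-9) = 1/(-7668 - 13*(-19)*(-4)) - 104*(3 - 9*(4 - 9)) = 1/(-7668 + 247*(-4)) - 104*(3 - 9*(-5)) = 1/(-7668 - 988) - 104*(3 + 45) = 1/(-8656) - 104*48 = -1/8656 - 4992 = -43210753/8656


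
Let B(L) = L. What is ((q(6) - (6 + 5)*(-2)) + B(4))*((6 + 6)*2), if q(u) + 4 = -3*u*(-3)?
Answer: 1824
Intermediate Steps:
q(u) = -4 + 9*u (q(u) = -4 - 3*u*(-3) = -4 + 9*u)
((q(6) - (6 + 5)*(-2)) + B(4))*((6 + 6)*2) = (((-4 + 9*6) - (6 + 5)*(-2)) + 4)*((6 + 6)*2) = (((-4 + 54) - 11*(-2)) + 4)*(12*2) = ((50 - 1*(-22)) + 4)*24 = ((50 + 22) + 4)*24 = (72 + 4)*24 = 76*24 = 1824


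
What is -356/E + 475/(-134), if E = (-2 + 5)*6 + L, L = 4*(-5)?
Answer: 23377/134 ≈ 174.46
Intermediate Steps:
L = -20
E = -2 (E = (-2 + 5)*6 - 20 = 3*6 - 20 = 18 - 20 = -2)
-356/E + 475/(-134) = -356/(-2) + 475/(-134) = -356*(-½) + 475*(-1/134) = 178 - 475/134 = 23377/134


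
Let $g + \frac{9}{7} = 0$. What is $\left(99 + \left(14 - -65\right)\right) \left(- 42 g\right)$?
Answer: $9612$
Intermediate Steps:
$g = - \frac{9}{7}$ ($g = - \frac{9}{7} + 0 = - \frac{9}{7} \approx -1.2857$)
$\left(99 + \left(14 - -65\right)\right) \left(- 42 g\right) = \left(99 + \left(14 - -65\right)\right) \left(\left(-42\right) \left(- \frac{9}{7}\right)\right) = \left(99 + \left(14 + 65\right)\right) 54 = \left(99 + 79\right) 54 = 178 \cdot 54 = 9612$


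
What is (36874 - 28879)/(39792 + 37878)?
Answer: 533/5178 ≈ 0.10294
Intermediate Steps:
(36874 - 28879)/(39792 + 37878) = 7995/77670 = 7995*(1/77670) = 533/5178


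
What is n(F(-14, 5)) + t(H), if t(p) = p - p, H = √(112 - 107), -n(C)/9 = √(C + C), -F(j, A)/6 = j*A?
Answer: -18*√210 ≈ -260.84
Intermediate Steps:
F(j, A) = -6*A*j (F(j, A) = -6*j*A = -6*A*j)
n(C) = -9*√2*√C (n(C) = -9*√(C + C) = -9*√2*√C)
H = √5 ≈ 2.2361
t(p) = 0
n(F(-14, 5)) + t(H) = -9*√2*√(-6*5*(-14)) + 0 = -9*√2*√420 + 0 = -9*√2*2*√105 + 0 = -18*√210 + 0 = -18*√210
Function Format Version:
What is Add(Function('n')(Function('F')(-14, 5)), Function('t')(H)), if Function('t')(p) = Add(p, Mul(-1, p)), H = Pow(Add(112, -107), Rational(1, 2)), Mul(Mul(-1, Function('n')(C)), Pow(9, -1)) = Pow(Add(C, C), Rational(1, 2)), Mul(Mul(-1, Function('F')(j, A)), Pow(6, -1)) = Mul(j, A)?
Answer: Mul(-18, Pow(210, Rational(1, 2))) ≈ -260.84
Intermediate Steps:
Function('F')(j, A) = Mul(-6, A, j) (Function('F')(j, A) = Mul(-6, Mul(j, A)) = Mul(-6, Mul(A, j)) = Mul(-6, A, j))
Function('n')(C) = Mul(-9, Pow(2, Rational(1, 2)), Pow(C, Rational(1, 2))) (Function('n')(C) = Mul(-9, Pow(Add(C, C), Rational(1, 2))) = Mul(-9, Pow(Mul(2, C), Rational(1, 2))) = Mul(-9, Mul(Pow(2, Rational(1, 2)), Pow(C, Rational(1, 2)))) = Mul(-9, Pow(2, Rational(1, 2)), Pow(C, Rational(1, 2))))
H = Pow(5, Rational(1, 2)) ≈ 2.2361
Function('t')(p) = 0
Add(Function('n')(Function('F')(-14, 5)), Function('t')(H)) = Add(Mul(-9, Pow(2, Rational(1, 2)), Pow(Mul(-6, 5, -14), Rational(1, 2))), 0) = Add(Mul(-9, Pow(2, Rational(1, 2)), Pow(420, Rational(1, 2))), 0) = Add(Mul(-9, Pow(2, Rational(1, 2)), Mul(2, Pow(105, Rational(1, 2)))), 0) = Add(Mul(-18, Pow(210, Rational(1, 2))), 0) = Mul(-18, Pow(210, Rational(1, 2)))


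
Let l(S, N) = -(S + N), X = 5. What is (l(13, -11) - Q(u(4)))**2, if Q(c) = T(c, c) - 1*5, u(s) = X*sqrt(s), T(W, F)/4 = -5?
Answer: 529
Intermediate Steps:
T(W, F) = -20 (T(W, F) = 4*(-5) = -20)
l(S, N) = -N - S (l(S, N) = -(N + S) = -N - S)
u(s) = 5*sqrt(s)
Q(c) = -25 (Q(c) = -20 - 1*5 = -20 - 5 = -25)
(l(13, -11) - Q(u(4)))**2 = ((-1*(-11) - 1*13) - 1*(-25))**2 = ((11 - 13) + 25)**2 = (-2 + 25)**2 = 23**2 = 529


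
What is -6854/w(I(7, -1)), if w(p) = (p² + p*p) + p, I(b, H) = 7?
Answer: -6854/105 ≈ -65.276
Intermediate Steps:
w(p) = p + 2*p² (w(p) = (p² + p²) + p = 2*p² + p = p + 2*p²)
-6854/w(I(7, -1)) = -6854*1/(7*(1 + 2*7)) = -6854*1/(7*(1 + 14)) = -6854/(7*15) = -6854/105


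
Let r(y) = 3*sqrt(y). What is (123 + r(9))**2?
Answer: 17424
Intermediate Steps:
(123 + r(9))**2 = (123 + 3*sqrt(9))**2 = (123 + 3*3)**2 = (123 + 9)**2 = 132**2 = 17424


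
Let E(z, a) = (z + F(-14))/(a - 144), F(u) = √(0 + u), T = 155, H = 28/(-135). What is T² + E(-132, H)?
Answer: 116934130/4867 - 135*I*√14/19468 ≈ 24026.0 - 0.025946*I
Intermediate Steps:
H = -28/135 (H = 28*(-1/135) = -28/135 ≈ -0.20741)
F(u) = √u
E(z, a) = (z + I*√14)/(-144 + a) (E(z, a) = (z + √(-14))/(a - 144) = (z + I*√14)/(-144 + a))
T² + E(-132, H) = 155² + (-132 + I*√14)/(-144 - 28/135) = 24025 + (-132 + I*√14)/(-19468/135) = 24025 - 135*(-132 + I*√14)/19468 = 24025 + (4455/4867 - 135*I*√14/19468) = 116934130/4867 - 135*I*√14/19468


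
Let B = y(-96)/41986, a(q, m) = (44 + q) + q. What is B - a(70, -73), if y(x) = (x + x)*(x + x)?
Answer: -3844280/20993 ≈ -183.12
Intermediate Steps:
a(q, m) = 44 + 2*q
y(x) = 4*x² (y(x) = (2*x)*(2*x) = 4*x²)
B = 18432/20993 (B = (4*(-96)²)/41986 = (4*9216)*(1/41986) = 36864*(1/41986) = 18432/20993 ≈ 0.87801)
B - a(70, -73) = 18432/20993 - (44 + 2*70) = 18432/20993 - (44 + 140) = 18432/20993 - 1*184 = 18432/20993 - 184 = -3844280/20993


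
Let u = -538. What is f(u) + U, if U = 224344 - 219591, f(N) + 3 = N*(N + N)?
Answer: 583638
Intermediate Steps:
f(N) = -3 + 2*N**2 (f(N) = -3 + N*(N + N) = -3 + N*(2*N) = -3 + 2*N**2)
U = 4753
f(u) + U = (-3 + 2*(-538)**2) + 4753 = (-3 + 2*289444) + 4753 = (-3 + 578888) + 4753 = 578885 + 4753 = 583638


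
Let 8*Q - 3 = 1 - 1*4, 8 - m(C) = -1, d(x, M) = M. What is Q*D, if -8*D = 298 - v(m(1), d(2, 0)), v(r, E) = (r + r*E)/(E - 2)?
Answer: 0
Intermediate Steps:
m(C) = 9 (m(C) = 8 - 1*(-1) = 8 + 1 = 9)
v(r, E) = (r + E*r)/(-2 + E)
D = -605/16 (D = -(298 - 9*(1 + 0)/(-2 + 0))/8 = -(298 - 9/(-2))/8 = -(298 - 9*(-1)/2)/8 = -(298 - 1*(-9/2))/8 = -(298 + 9/2)/8 = -⅛*605/2 = -605/16 ≈ -37.813)
Q = 0 (Q = 3/8 + (1 - 1*4)/8 = 3/8 + (1 - 4)/8 = 3/8 + (⅛)*(-3) = 3/8 - 3/8 = 0)
Q*D = 0*(-605/16) = 0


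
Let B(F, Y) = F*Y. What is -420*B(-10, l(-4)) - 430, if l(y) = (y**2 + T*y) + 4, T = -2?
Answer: 117170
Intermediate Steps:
l(y) = 4 + y**2 - 2*y (l(y) = (y**2 - 2*y) + 4 = 4 + y**2 - 2*y)
-420*B(-10, l(-4)) - 430 = -(-4200)*(4 + (-4)**2 - 2*(-4)) - 430 = -(-4200)*(4 + 16 + 8) - 430 = -(-4200)*28 - 430 = -420*(-280) - 430 = 117600 - 430 = 117170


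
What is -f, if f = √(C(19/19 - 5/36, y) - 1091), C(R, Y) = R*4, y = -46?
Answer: -2*I*√2447/3 ≈ -32.978*I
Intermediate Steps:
C(R, Y) = 4*R
f = 2*I*√2447/3 (f = √(4*(19/19 - 5/36) - 1091) = √(4*(19*(1/19) - 5*1/36) - 1091) = √(4*(1 - 5/36) - 1091) = √(4*(31/36) - 1091) = √(31/9 - 1091) = √(-9788/9) = 2*I*√2447/3 ≈ 32.978*I)
-f = -2*I*√2447/3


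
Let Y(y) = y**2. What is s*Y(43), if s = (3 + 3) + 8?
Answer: 25886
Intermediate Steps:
s = 14 (s = 6 + 8 = 14)
s*Y(43) = 14*43**2 = 14*1849 = 25886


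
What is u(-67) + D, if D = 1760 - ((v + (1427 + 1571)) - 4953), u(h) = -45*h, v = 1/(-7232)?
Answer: 48671361/7232 ≈ 6730.0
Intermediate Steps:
v = -1/7232 ≈ -0.00013827
D = 26866881/7232 (D = 1760 - ((-1/7232 + (1427 + 1571)) - 4953) = 1760 - ((-1/7232 + 2998) - 4953) = 1760 - (21681535/7232 - 4953) = 1760 - 1*(-14138561/7232) = 1760 + 14138561/7232 = 26866881/7232 ≈ 3715.0)
u(-67) + D = -45*(-67) + 26866881/7232 = 3015 + 26866881/7232 = 48671361/7232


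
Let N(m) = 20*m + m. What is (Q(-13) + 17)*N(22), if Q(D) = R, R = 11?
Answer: 12936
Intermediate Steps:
N(m) = 21*m
Q(D) = 11
(Q(-13) + 17)*N(22) = (11 + 17)*(21*22) = 28*462 = 12936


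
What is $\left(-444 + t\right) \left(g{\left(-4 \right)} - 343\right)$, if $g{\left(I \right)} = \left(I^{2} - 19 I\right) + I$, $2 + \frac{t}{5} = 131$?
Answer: $-51255$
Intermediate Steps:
$t = 645$ ($t = -10 + 5 \cdot 131 = -10 + 655 = 645$)
$g{\left(I \right)} = I^{2} - 18 I$
$\left(-444 + t\right) \left(g{\left(-4 \right)} - 343\right) = \left(-444 + 645\right) \left(- 4 \left(-18 - 4\right) - 343\right) = 201 \left(\left(-4\right) \left(-22\right) - 343\right) = 201 \left(88 - 343\right) = 201 \left(-255\right) = -51255$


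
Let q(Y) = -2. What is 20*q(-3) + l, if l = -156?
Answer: -196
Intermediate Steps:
20*q(-3) + l = 20*(-2) - 156 = -40 - 156 = -196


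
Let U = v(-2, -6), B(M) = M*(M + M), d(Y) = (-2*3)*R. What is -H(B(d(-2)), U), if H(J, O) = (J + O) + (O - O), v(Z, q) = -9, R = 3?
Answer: -639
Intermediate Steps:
d(Y) = -18 (d(Y) = -2*3*3 = -6*3 = -18)
B(M) = 2*M² (B(M) = M*(2*M) = 2*M²)
U = -9
H(J, O) = J + O (H(J, O) = (J + O) + 0 = J + O)
-H(B(d(-2)), U) = -(2*(-18)² - 9) = -(2*324 - 9) = -(648 - 9) = -1*639 = -639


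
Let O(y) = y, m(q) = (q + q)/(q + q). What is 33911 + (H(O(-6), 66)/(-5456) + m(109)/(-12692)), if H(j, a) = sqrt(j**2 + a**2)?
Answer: 430398411/12692 - 3*sqrt(122)/2728 ≈ 33911.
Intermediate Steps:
m(q) = 1 (m(q) = (2*q)/((2*q)) = (2*q)*(1/(2*q)) = 1)
H(j, a) = sqrt(a**2 + j**2)
33911 + (H(O(-6), 66)/(-5456) + m(109)/(-12692)) = 33911 + (sqrt(66**2 + (-6)**2)/(-5456) + 1/(-12692)) = 33911 + (sqrt(4356 + 36)*(-1/5456) + 1*(-1/12692)) = 33911 + (sqrt(4392)*(-1/5456) - 1/12692) = 33911 + ((6*sqrt(122))*(-1/5456) - 1/12692) = 33911 + (-3*sqrt(122)/2728 - 1/12692) = 33911 + (-1/12692 - 3*sqrt(122)/2728) = 430398411/12692 - 3*sqrt(122)/2728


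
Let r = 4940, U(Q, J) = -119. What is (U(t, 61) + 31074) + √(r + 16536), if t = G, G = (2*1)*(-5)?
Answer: 30955 + 2*√5369 ≈ 31102.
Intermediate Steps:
G = -10 (G = 2*(-5) = -10)
t = -10
(U(t, 61) + 31074) + √(r + 16536) = (-119 + 31074) + √(4940 + 16536) = 30955 + √21476 = 30955 + 2*√5369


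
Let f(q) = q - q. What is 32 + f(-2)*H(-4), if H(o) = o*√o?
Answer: 32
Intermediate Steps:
f(q) = 0
H(o) = o^(3/2)
32 + f(-2)*H(-4) = 32 + 0*(-4)^(3/2) = 32 + 0*(-8*I) = 32 + 0 = 32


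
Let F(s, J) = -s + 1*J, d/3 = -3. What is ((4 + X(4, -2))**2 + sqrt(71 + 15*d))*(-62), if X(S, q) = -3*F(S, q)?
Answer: -30008 - 496*I ≈ -30008.0 - 496.0*I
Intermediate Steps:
d = -9 (d = 3*(-3) = -9)
F(s, J) = J - s (F(s, J) = -s + J = J - s)
X(S, q) = -3*q + 3*S (X(S, q) = -3*(q - S) = -3*q + 3*S)
((4 + X(4, -2))**2 + sqrt(71 + 15*d))*(-62) = ((4 + (-3*(-2) + 3*4))**2 + sqrt(71 + 15*(-9)))*(-62) = ((4 + (6 + 12))**2 + sqrt(71 - 135))*(-62) = ((4 + 18)**2 + sqrt(-64))*(-62) = (22**2 + 8*I)*(-62) = (484 + 8*I)*(-62) = -30008 - 496*I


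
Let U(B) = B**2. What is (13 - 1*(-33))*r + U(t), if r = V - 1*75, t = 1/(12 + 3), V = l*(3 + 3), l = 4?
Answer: -527849/225 ≈ -2346.0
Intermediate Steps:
V = 24 (V = 4*(3 + 3) = 4*6 = 24)
t = 1/15 ≈ 0.066667
r = -51 (r = 24 - 1*75 = 24 - 75 = -51)
(13 - 1*(-33))*r + U(t) = (13 - 1*(-33))*(-51) + (1/15)**2 = (13 + 33)*(-51) + 1/225 = 46*(-51) + 1/225 = -2346 + 1/225 = -527849/225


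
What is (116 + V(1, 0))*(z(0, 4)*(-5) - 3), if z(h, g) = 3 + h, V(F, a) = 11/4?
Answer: -4275/2 ≈ -2137.5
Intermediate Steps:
V(F, a) = 11/4 (V(F, a) = 11*(¼) = 11/4)
(116 + V(1, 0))*(z(0, 4)*(-5) - 3) = (116 + 11/4)*((3 + 0)*(-5) - 3) = 475*(3*(-5) - 3)/4 = 475*(-15 - 3)/4 = (475/4)*(-18) = -4275/2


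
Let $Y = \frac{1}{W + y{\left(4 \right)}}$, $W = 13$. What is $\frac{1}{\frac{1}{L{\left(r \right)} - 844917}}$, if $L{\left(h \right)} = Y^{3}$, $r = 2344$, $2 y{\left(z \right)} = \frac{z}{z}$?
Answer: $- \frac{16630501303}{19683} \approx -8.4492 \cdot 10^{5}$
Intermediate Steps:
$y{\left(z \right)} = \frac{1}{2}$ ($y{\left(z \right)} = \frac{z \frac{1}{z}}{2} = \frac{1}{2} \cdot 1 = \frac{1}{2}$)
$Y = \frac{2}{27}$ ($Y = \frac{1}{13 + \frac{1}{2}} = \frac{1}{\frac{27}{2}} = \frac{2}{27} \approx 0.074074$)
$L{\left(h \right)} = \frac{8}{19683}$ ($L{\left(h \right)} = \left(\frac{2}{27}\right)^{3} = \frac{8}{19683}$)
$\frac{1}{\frac{1}{L{\left(r \right)} - 844917}} = \frac{1}{\frac{1}{\frac{8}{19683} - 844917}} = \frac{1}{\frac{1}{- \frac{16630501303}{19683}}} = \frac{1}{- \frac{19683}{16630501303}} = - \frac{16630501303}{19683}$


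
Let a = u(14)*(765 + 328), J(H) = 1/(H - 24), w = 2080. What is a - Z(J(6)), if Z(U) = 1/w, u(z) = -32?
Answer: -72750081/2080 ≈ -34976.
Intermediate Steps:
J(H) = 1/(-24 + H)
Z(U) = 1/2080
a = -34976 (a = -32*(765 + 328) = -32*1093 = -34976)
a - Z(J(6)) = -34976 - 1*1/2080 = -34976 - 1/2080 = -72750081/2080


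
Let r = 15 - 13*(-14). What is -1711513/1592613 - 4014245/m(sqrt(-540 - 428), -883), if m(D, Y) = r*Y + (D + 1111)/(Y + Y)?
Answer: 367426862101139549971501/16699602979290618255429 - 155961446740*I*sqrt(2)/94370965710825897 ≈ 22.002 - 2.3372e-6*I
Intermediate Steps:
r = 197 (r = 15 + 182 = 197)
m(D, Y) = 197*Y + (1111 + D)/(2*Y) (m(D, Y) = 197*Y + (D + 1111)/(Y + Y) = 197*Y + (1111 + D)/((2*Y)) = 197*Y + (1111 + D)*(1/(2*Y)) = 197*Y + (1111 + D)/(2*Y))
-1711513/1592613 - 4014245/m(sqrt(-540 - 428), -883) = -1711513/1592613 - 4014245*(-1766/(1111 + sqrt(-540 - 428) + 394*(-883)**2)) = -1711513*1/1592613 - 4014245*(-1766/(1111 + sqrt(-968) + 394*779689)) = -1711513/1592613 - 4014245*(-1766/(1111 + 22*I*sqrt(2) + 307197466)) = -1711513/1592613 - 4014245*(-1766/(307198577 + 22*I*sqrt(2))) = -1711513/1592613 - 4014245/(-307198577/1766 - 11*I*sqrt(2)/883)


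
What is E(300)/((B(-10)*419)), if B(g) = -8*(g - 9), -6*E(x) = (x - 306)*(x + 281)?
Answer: 581/63688 ≈ 0.0091226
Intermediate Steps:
E(x) = -(-306 + x)*(281 + x)/6 (E(x) = -(x - 306)*(x + 281)/6 = -(-306 + x)*(281 + x)/6)
B(g) = 72 - 8*g (B(g) = -8*(-9 + g) = 72 - 8*g)
E(300)/((B(-10)*419)) = (14331 - ⅙*300² + (25/6)*300)/(((72 - 8*(-10))*419)) = (14331 - ⅙*90000 + 1250)/(((72 + 80)*419)) = (14331 - 15000 + 1250)/((152*419)) = 581/63688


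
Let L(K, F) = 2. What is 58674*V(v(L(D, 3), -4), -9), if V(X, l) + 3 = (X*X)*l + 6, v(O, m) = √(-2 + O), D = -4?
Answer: 176022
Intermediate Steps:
V(X, l) = 3 + l*X² (V(X, l) = -3 + ((X*X)*l + 6) = -3 + (X²*l + 6) = -3 + (l*X² + 6) = -3 + (6 + l*X²) = 3 + l*X²)
58674*V(v(L(D, 3), -4), -9) = 58674*(3 - 9*(√(-2 + 2))²) = 58674*(3 - 9*(√0)²) = 58674*(3 - 9*0²) = 58674*(3 - 9*0) = 58674*(3 + 0) = 58674*3 = 176022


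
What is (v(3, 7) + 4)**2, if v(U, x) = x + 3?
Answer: 196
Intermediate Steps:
v(U, x) = 3 + x
(v(3, 7) + 4)**2 = ((3 + 7) + 4)**2 = (10 + 4)**2 = 14**2 = 196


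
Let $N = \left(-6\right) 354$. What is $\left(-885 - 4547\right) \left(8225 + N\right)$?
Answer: $-33140632$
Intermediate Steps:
$N = -2124$
$\left(-885 - 4547\right) \left(8225 + N\right) = \left(-885 - 4547\right) \left(8225 - 2124\right) = \left(-5432\right) 6101 = -33140632$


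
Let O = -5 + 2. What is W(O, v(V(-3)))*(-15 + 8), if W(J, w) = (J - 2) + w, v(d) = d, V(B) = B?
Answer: 56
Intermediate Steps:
O = -3
W(J, w) = -2 + J + w (W(J, w) = (-2 + J) + w = -2 + J + w)
W(O, v(V(-3)))*(-15 + 8) = (-2 - 3 - 3)*(-15 + 8) = -8*(-7) = 56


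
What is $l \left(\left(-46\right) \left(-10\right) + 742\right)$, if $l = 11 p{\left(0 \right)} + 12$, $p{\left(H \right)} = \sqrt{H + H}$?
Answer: $14424$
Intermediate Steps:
$p{\left(H \right)} = \sqrt{2} \sqrt{H}$ ($p{\left(H \right)} = \sqrt{2 H} = \sqrt{2} \sqrt{H}$)
$l = 12$ ($l = 11 \sqrt{2} \sqrt{0} + 12 = 11 \sqrt{2} \cdot 0 + 12 = 11 \cdot 0 + 12 = 0 + 12 = 12$)
$l \left(\left(-46\right) \left(-10\right) + 742\right) = 12 \left(\left(-46\right) \left(-10\right) + 742\right) = 12 \left(460 + 742\right) = 12 \cdot 1202 = 14424$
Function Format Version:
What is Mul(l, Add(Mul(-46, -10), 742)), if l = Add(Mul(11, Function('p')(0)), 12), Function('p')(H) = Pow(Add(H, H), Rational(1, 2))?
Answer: 14424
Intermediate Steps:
Function('p')(H) = Mul(Pow(2, Rational(1, 2)), Pow(H, Rational(1, 2))) (Function('p')(H) = Pow(Mul(2, H), Rational(1, 2)) = Mul(Pow(2, Rational(1, 2)), Pow(H, Rational(1, 2))))
l = 12 (l = Add(Mul(11, Mul(Pow(2, Rational(1, 2)), Pow(0, Rational(1, 2)))), 12) = Add(Mul(11, Mul(Pow(2, Rational(1, 2)), 0)), 12) = Add(Mul(11, 0), 12) = Add(0, 12) = 12)
Mul(l, Add(Mul(-46, -10), 742)) = Mul(12, Add(Mul(-46, -10), 742)) = Mul(12, Add(460, 742)) = Mul(12, 1202) = 14424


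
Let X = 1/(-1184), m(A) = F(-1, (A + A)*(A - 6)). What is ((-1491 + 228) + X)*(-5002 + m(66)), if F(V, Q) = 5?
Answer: 7472478821/1184 ≈ 6.3112e+6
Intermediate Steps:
m(A) = 5
X = -1/1184 ≈ -0.00084459
((-1491 + 228) + X)*(-5002 + m(66)) = ((-1491 + 228) - 1/1184)*(-5002 + 5) = (-1263 - 1/1184)*(-4997) = -1495393/1184*(-4997) = 7472478821/1184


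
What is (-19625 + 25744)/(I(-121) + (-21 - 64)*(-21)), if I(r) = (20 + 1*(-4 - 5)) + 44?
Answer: 6119/1840 ≈ 3.3255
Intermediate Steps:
I(r) = 55 (I(r) = (20 + 1*(-9)) + 44 = (20 - 9) + 44 = 11 + 44 = 55)
(-19625 + 25744)/(I(-121) + (-21 - 64)*(-21)) = (-19625 + 25744)/(55 + (-21 - 64)*(-21)) = 6119/(55 - 85*(-21)) = 6119/(55 + 1785) = 6119/1840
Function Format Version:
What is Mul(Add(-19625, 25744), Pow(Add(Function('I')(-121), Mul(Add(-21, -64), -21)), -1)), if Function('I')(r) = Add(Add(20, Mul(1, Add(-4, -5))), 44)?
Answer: Rational(6119, 1840) ≈ 3.3255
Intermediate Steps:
Function('I')(r) = 55 (Function('I')(r) = Add(Add(20, Mul(1, -9)), 44) = Add(Add(20, -9), 44) = Add(11, 44) = 55)
Mul(Add(-19625, 25744), Pow(Add(Function('I')(-121), Mul(Add(-21, -64), -21)), -1)) = Mul(Add(-19625, 25744), Pow(Add(55, Mul(Add(-21, -64), -21)), -1)) = Mul(6119, Pow(Add(55, Mul(-85, -21)), -1)) = Mul(6119, Pow(Add(55, 1785), -1)) = Mul(6119, Pow(1840, -1)) = Mul(6119, Rational(1, 1840)) = Rational(6119, 1840)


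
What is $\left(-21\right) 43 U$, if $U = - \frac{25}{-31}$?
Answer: $- \frac{22575}{31} \approx -728.23$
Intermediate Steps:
$U = \frac{25}{31}$ ($U = \left(-25\right) \left(- \frac{1}{31}\right) = \frac{25}{31} \approx 0.80645$)
$\left(-21\right) 43 U = \left(-21\right) 43 \cdot \frac{25}{31} = \left(-903\right) \frac{25}{31} = - \frac{22575}{31}$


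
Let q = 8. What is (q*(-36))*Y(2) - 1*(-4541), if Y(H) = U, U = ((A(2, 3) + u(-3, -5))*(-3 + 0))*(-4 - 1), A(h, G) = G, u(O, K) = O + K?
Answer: 26141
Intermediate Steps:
u(O, K) = K + O
U = -75 (U = ((3 + (-5 - 3))*(-3 + 0))*(-4 - 1) = ((3 - 8)*(-3))*(-5) = -5*(-3)*(-5) = 15*(-5) = -75)
Y(H) = -75
(q*(-36))*Y(2) - 1*(-4541) = (8*(-36))*(-75) - 1*(-4541) = -288*(-75) + 4541 = 21600 + 4541 = 26141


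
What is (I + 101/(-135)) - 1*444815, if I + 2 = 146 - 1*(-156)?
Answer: -60009626/135 ≈ -4.4452e+5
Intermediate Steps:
I = 300 (I = -2 + (146 - 1*(-156)) = -2 + (146 + 156) = -2 + 302 = 300)
(I + 101/(-135)) - 1*444815 = (300 + 101/(-135)) - 1*444815 = (300 + 101*(-1/135)) - 444815 = (300 - 101/135) - 444815 = 40399/135 - 444815 = -60009626/135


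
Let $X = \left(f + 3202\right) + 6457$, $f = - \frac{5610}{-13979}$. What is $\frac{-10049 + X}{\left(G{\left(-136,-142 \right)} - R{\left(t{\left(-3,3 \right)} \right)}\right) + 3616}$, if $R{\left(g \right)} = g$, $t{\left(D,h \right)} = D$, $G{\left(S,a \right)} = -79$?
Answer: $- \frac{90770}{824761} \approx -0.11006$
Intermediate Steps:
$f = \frac{5610}{13979}$ ($f = \left(-5610\right) \left(- \frac{1}{13979}\right) = \frac{5610}{13979} \approx 0.40132$)
$X = \frac{135028771}{13979}$ ($X = \left(\frac{5610}{13979} + 3202\right) + 6457 = \frac{44766368}{13979} + 6457 = \frac{135028771}{13979} \approx 9659.4$)
$\frac{-10049 + X}{\left(G{\left(-136,-142 \right)} - R{\left(t{\left(-3,3 \right)} \right)}\right) + 3616} = \frac{-10049 + \frac{135028771}{13979}}{\left(-79 - -3\right) + 3616} = - \frac{5446200}{13979 \left(\left(-79 + 3\right) + 3616\right)} = - \frac{5446200}{13979 \left(-76 + 3616\right)} = - \frac{5446200}{13979 \cdot 3540} = \left(- \frac{5446200}{13979}\right) \frac{1}{3540} = - \frac{90770}{824761}$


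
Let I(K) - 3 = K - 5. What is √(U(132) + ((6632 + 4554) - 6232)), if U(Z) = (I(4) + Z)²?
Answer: √22910 ≈ 151.36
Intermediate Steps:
I(K) = -2 + K (I(K) = 3 + (K - 5) = 3 + (-5 + K) = -2 + K)
U(Z) = (2 + Z)² (U(Z) = ((-2 + 4) + Z)² = (2 + Z)²)
√(U(132) + ((6632 + 4554) - 6232)) = √((2 + 132)² + ((6632 + 4554) - 6232)) = √(134² + (11186 - 6232)) = √(17956 + 4954) = √22910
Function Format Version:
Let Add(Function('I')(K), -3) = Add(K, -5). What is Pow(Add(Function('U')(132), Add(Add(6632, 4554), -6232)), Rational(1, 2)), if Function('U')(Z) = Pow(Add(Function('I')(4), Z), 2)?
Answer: Pow(22910, Rational(1, 2)) ≈ 151.36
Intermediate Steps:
Function('I')(K) = Add(-2, K) (Function('I')(K) = Add(3, Add(K, -5)) = Add(3, Add(-5, K)) = Add(-2, K))
Function('U')(Z) = Pow(Add(2, Z), 2) (Function('U')(Z) = Pow(Add(Add(-2, 4), Z), 2) = Pow(Add(2, Z), 2))
Pow(Add(Function('U')(132), Add(Add(6632, 4554), -6232)), Rational(1, 2)) = Pow(Add(Pow(Add(2, 132), 2), Add(Add(6632, 4554), -6232)), Rational(1, 2)) = Pow(Add(Pow(134, 2), Add(11186, -6232)), Rational(1, 2)) = Pow(Add(17956, 4954), Rational(1, 2)) = Pow(22910, Rational(1, 2))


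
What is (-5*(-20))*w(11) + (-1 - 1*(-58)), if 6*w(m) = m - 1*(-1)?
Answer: 257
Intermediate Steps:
w(m) = ⅙ + m/6 (w(m) = (m - 1*(-1))/6 = (m + 1)/6 = (1 + m)/6 = ⅙ + m/6)
(-5*(-20))*w(11) + (-1 - 1*(-58)) = (-5*(-20))*(⅙ + (⅙)*11) + (-1 - 1*(-58)) = 100*(⅙ + 11/6) + (-1 + 58) = 100*2 + 57 = 200 + 57 = 257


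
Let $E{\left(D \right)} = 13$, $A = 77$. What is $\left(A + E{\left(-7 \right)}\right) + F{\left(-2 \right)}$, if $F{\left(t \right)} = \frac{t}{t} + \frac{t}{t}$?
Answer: $92$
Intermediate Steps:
$F{\left(t \right)} = 2$ ($F{\left(t \right)} = 1 + 1 = 2$)
$\left(A + E{\left(-7 \right)}\right) + F{\left(-2 \right)} = \left(77 + 13\right) + 2 = 90 + 2 = 92$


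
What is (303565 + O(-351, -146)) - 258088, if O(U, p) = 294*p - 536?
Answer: 2017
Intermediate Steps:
O(U, p) = -536 + 294*p
(303565 + O(-351, -146)) - 258088 = (303565 + (-536 + 294*(-146))) - 258088 = (303565 + (-536 - 42924)) - 258088 = (303565 - 43460) - 258088 = 260105 - 258088 = 2017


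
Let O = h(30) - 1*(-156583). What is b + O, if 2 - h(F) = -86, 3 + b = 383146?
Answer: 539814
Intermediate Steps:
b = 383143 (b = -3 + 383146 = 383143)
h(F) = 88 (h(F) = 2 - 1*(-86) = 2 + 86 = 88)
O = 156671 (O = 88 - 1*(-156583) = 88 + 156583 = 156671)
b + O = 383143 + 156671 = 539814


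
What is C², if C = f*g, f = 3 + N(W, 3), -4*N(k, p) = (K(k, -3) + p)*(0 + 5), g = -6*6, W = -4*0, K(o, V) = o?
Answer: 729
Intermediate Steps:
W = 0
g = -36
N(k, p) = -5*k/4 - 5*p/4 (N(k, p) = -(k + p)*(0 + 5)/4 = -(k + p)*5/4 = -(5*k + 5*p)/4 = -5*k/4 - 5*p/4)
f = -¾ (f = 3 + (-5/4*0 - 5/4*3) = 3 + (0 - 15/4) = 3 - 15/4 = -¾ ≈ -0.75000)
C = 27 (C = -¾*(-36) = 27)
C² = 27² = 729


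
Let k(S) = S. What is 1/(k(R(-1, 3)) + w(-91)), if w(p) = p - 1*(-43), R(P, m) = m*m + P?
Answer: -1/40 ≈ -0.025000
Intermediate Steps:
R(P, m) = P + m**2 (R(P, m) = m**2 + P = P + m**2)
w(p) = 43 + p (w(p) = p + 43 = 43 + p)
1/(k(R(-1, 3)) + w(-91)) = 1/((-1 + 3**2) + (43 - 91)) = 1/((-1 + 9) - 48) = 1/(8 - 48) = 1/(-40) = -1/40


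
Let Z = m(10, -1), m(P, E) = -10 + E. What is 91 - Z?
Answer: 102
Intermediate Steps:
Z = -11 (Z = -10 - 1 = -11)
91 - Z = 91 - 1*(-11) = 91 + 11 = 102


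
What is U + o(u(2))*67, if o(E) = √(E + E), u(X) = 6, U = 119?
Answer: 119 + 134*√3 ≈ 351.09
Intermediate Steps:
o(E) = √2*√E (o(E) = √(2*E) = √2*√E)
U + o(u(2))*67 = 119 + (√2*√6)*67 = 119 + (2*√3)*67 = 119 + 134*√3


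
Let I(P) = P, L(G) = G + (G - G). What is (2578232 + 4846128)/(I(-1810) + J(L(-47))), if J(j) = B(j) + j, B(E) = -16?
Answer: -7424360/1873 ≈ -3963.9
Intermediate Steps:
L(G) = G (L(G) = G + 0 = G)
J(j) = -16 + j
(2578232 + 4846128)/(I(-1810) + J(L(-47))) = (2578232 + 4846128)/(-1810 + (-16 - 47)) = 7424360/(-1810 - 63) = 7424360/(-1873) = 7424360*(-1/1873) = -7424360/1873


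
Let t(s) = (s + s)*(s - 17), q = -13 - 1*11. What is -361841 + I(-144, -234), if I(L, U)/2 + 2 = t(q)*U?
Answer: -1282869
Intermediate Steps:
q = -24 (q = -13 - 11 = -24)
t(s) = 2*s*(-17 + s) (t(s) = (2*s)*(-17 + s) = 2*s*(-17 + s))
I(L, U) = -4 + 3936*U (I(L, U) = -4 + 2*((2*(-24)*(-17 - 24))*U) = -4 + 2*((2*(-24)*(-41))*U) = -4 + 2*(1968*U) = -4 + 3936*U)
-361841 + I(-144, -234) = -361841 + (-4 + 3936*(-234)) = -361841 + (-4 - 921024) = -361841 - 921028 = -1282869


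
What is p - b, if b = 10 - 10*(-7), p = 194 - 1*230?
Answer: -116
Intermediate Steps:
p = -36 (p = 194 - 230 = -36)
b = 80 (b = 10 + 70 = 80)
p - b = -36 - 1*80 = -36 - 80 = -116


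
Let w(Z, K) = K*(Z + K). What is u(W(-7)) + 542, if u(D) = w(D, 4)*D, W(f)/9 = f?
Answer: 15410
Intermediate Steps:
W(f) = 9*f
w(Z, K) = K*(K + Z)
u(D) = D*(16 + 4*D) (u(D) = (4*(4 + D))*D = (16 + 4*D)*D = D*(16 + 4*D))
u(W(-7)) + 542 = 4*(9*(-7))*(4 + 9*(-7)) + 542 = 4*(-63)*(4 - 63) + 542 = 4*(-63)*(-59) + 542 = 14868 + 542 = 15410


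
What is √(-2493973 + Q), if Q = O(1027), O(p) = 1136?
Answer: I*√2492837 ≈ 1578.9*I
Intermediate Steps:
Q = 1136
√(-2493973 + Q) = √(-2493973 + 1136) = √(-2492837) = I*√2492837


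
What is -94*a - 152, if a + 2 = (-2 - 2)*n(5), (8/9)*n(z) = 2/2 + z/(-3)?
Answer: -246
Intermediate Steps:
n(z) = 9/8 - 3*z/8 (n(z) = 9*(2/2 + z/(-3))/8 = 9*(2*(1/2) + z*(-1/3))/8 = 9*(1 - z/3)/8 = 9/8 - 3*z/8)
a = 1 (a = -2 + (-2 - 2)*(9/8 - 3/8*5) = -2 - 4*(9/8 - 15/8) = -2 - 4*(-3/4) = -2 + 3 = 1)
-94*a - 152 = -94*1 - 152 = -94 - 152 = -246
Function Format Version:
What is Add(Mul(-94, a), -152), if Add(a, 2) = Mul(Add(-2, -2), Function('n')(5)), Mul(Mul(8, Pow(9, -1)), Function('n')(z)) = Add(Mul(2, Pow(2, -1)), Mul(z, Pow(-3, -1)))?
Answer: -246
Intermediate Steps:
Function('n')(z) = Add(Rational(9, 8), Mul(Rational(-3, 8), z)) (Function('n')(z) = Mul(Rational(9, 8), Add(Mul(2, Pow(2, -1)), Mul(z, Pow(-3, -1)))) = Mul(Rational(9, 8), Add(Mul(2, Rational(1, 2)), Mul(z, Rational(-1, 3)))) = Mul(Rational(9, 8), Add(1, Mul(Rational(-1, 3), z))) = Add(Rational(9, 8), Mul(Rational(-3, 8), z)))
a = 1 (a = Add(-2, Mul(Add(-2, -2), Add(Rational(9, 8), Mul(Rational(-3, 8), 5)))) = Add(-2, Mul(-4, Add(Rational(9, 8), Rational(-15, 8)))) = Add(-2, Mul(-4, Rational(-3, 4))) = Add(-2, 3) = 1)
Add(Mul(-94, a), -152) = Add(Mul(-94, 1), -152) = Add(-94, -152) = -246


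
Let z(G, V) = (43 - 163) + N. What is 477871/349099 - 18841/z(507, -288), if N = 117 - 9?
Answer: 6583108711/4189188 ≈ 1571.5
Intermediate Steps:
N = 108
z(G, V) = -12 (z(G, V) = (43 - 163) + 108 = -120 + 108 = -12)
477871/349099 - 18841/z(507, -288) = 477871/349099 - 18841/(-12) = 477871*(1/349099) - 18841*(-1/12) = 477871/349099 + 18841/12 = 6583108711/4189188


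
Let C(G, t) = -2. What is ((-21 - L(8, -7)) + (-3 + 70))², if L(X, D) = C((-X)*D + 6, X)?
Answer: 2304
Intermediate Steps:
L(X, D) = -2
((-21 - L(8, -7)) + (-3 + 70))² = ((-21 - 1*(-2)) + (-3 + 70))² = ((-21 + 2) + 67)² = (-19 + 67)² = 48² = 2304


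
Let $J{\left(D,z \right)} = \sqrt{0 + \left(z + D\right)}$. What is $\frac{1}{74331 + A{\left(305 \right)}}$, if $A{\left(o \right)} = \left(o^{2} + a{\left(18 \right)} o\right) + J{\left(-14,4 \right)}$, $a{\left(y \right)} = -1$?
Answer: $\frac{167051}{27906036611} - \frac{i \sqrt{10}}{27906036611} \approx 5.9862 \cdot 10^{-6} - 1.1332 \cdot 10^{-10} i$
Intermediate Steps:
$J{\left(D,z \right)} = \sqrt{D + z}$ ($J{\left(D,z \right)} = \sqrt{0 + \left(D + z\right)} = \sqrt{D + z}$)
$A{\left(o \right)} = o^{2} - o + i \sqrt{10}$ ($A{\left(o \right)} = \left(o^{2} - o\right) + \sqrt{-14 + 4} = \left(o^{2} - o\right) + \sqrt{-10} = \left(o^{2} - o\right) + i \sqrt{10} = o^{2} - o + i \sqrt{10}$)
$\frac{1}{74331 + A{\left(305 \right)}} = \frac{1}{74331 + \left(305^{2} - 305 + i \sqrt{10}\right)} = \frac{1}{74331 + \left(93025 - 305 + i \sqrt{10}\right)} = \frac{1}{74331 + \left(92720 + i \sqrt{10}\right)} = \frac{1}{167051 + i \sqrt{10}}$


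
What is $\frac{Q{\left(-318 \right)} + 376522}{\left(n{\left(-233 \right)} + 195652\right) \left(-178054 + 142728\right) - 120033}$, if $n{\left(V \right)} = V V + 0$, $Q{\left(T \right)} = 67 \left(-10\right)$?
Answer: $- \frac{375852}{8829535799} \approx -4.2568 \cdot 10^{-5}$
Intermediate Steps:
$Q{\left(T \right)} = -670$
$n{\left(V \right)} = V^{2}$ ($n{\left(V \right)} = V^{2} + 0 = V^{2}$)
$\frac{Q{\left(-318 \right)} + 376522}{\left(n{\left(-233 \right)} + 195652\right) \left(-178054 + 142728\right) - 120033} = \frac{-670 + 376522}{\left(\left(-233\right)^{2} + 195652\right) \left(-178054 + 142728\right) - 120033} = \frac{375852}{\left(54289 + 195652\right) \left(-35326\right) - 120033} = \frac{375852}{249941 \left(-35326\right) - 120033} = \frac{375852}{-8829415766 - 120033} = \frac{375852}{-8829535799} = 375852 \left(- \frac{1}{8829535799}\right) = - \frac{375852}{8829535799}$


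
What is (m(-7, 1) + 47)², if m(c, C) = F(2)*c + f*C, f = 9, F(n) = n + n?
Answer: 784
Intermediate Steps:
F(n) = 2*n
m(c, C) = 4*c + 9*C (m(c, C) = (2*2)*c + 9*C = 4*c + 9*C)
(m(-7, 1) + 47)² = ((4*(-7) + 9*1) + 47)² = ((-28 + 9) + 47)² = (-19 + 47)² = 28² = 784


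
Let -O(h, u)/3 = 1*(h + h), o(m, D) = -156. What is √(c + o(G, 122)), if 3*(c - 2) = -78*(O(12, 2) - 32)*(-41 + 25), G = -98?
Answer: I*√43418 ≈ 208.37*I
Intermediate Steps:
O(h, u) = -6*h (O(h, u) = -3*(h + h) = -3*2*h = -6*h)
c = -43262 (c = 2 + (-78*(-6*12 - 32)*(-41 + 25))/3 = 2 + (-78*(-72 - 32)*(-16))/3 = 2 + (-(-8112)*(-16))/3 = 2 + (-78*1664)/3 = 2 + (⅓)*(-129792) = 2 - 43264 = -43262)
√(c + o(G, 122)) = √(-43262 - 156) = √(-43418) = I*√43418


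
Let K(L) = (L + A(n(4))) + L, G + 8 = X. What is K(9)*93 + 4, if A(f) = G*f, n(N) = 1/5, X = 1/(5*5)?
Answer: 191243/125 ≈ 1529.9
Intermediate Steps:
X = 1/25 ≈ 0.040000
n(N) = ⅕
G = -199/25 (G = -8 + 1/25 = -199/25 ≈ -7.9600)
A(f) = -199*f/25
K(L) = -199/125 + 2*L (K(L) = (L - 199/25*⅕) + L = (L - 199/125) + L = (-199/125 + L) + L = -199/125 + 2*L)
K(9)*93 + 4 = (-199/125 + 2*9)*93 + 4 = (-199/125 + 18)*93 + 4 = (2051/125)*93 + 4 = 190743/125 + 4 = 191243/125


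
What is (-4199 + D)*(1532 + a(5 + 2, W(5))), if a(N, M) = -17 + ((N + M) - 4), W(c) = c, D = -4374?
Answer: -13056679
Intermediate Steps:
a(N, M) = -21 + M + N (a(N, M) = -17 + ((M + N) - 4) = -17 + (-4 + M + N) = -21 + M + N)
(-4199 + D)*(1532 + a(5 + 2, W(5))) = (-4199 - 4374)*(1532 + (-21 + 5 + (5 + 2))) = -8573*(1532 + (-21 + 5 + 7)) = -8573*(1532 - 9) = -8573*1523 = -13056679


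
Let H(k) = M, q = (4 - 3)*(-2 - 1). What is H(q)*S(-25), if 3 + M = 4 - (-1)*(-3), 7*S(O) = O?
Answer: 50/7 ≈ 7.1429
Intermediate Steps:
S(O) = O/7
M = -2 (M = -3 + (4 - (-1)*(-3)) = -3 + (4 - 1*3) = -3 + (4 - 3) = -3 + 1 = -2)
q = -3 (q = 1*(-3) = -3)
H(k) = -2
H(q)*S(-25) = -2*(-25)/7 = -2*(-25/7) = 50/7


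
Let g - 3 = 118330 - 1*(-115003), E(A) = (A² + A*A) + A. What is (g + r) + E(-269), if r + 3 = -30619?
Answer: 347167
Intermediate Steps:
E(A) = A + 2*A² (E(A) = (A² + A²) + A = 2*A² + A = A + 2*A²)
r = -30622 (r = -3 - 30619 = -30622)
g = 233336 (g = 3 + (118330 - 1*(-115003)) = 3 + (118330 + 115003) = 3 + 233333 = 233336)
(g + r) + E(-269) = (233336 - 30622) - 269*(1 + 2*(-269)) = 202714 - 269*(1 - 538) = 202714 - 269*(-537) = 202714 + 144453 = 347167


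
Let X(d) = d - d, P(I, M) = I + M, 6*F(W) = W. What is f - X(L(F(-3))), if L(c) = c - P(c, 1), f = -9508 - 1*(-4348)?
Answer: -5160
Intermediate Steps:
F(W) = W/6
f = -5160 (f = -9508 + 4348 = -5160)
L(c) = -1 (L(c) = c - (c + 1) = c - (1 + c) = c + (-1 - c) = -1)
X(d) = 0
f - X(L(F(-3))) = -5160 - 1*0 = -5160 + 0 = -5160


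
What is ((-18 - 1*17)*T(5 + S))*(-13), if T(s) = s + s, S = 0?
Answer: 4550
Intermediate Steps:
T(s) = 2*s
((-18 - 1*17)*T(5 + S))*(-13) = ((-18 - 1*17)*(2*(5 + 0)))*(-13) = ((-18 - 17)*(2*5))*(-13) = -35*10*(-13) = -350*(-13) = 4550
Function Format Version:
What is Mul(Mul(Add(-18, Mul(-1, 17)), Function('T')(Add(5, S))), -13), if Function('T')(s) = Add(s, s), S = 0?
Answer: 4550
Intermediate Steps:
Function('T')(s) = Mul(2, s)
Mul(Mul(Add(-18, Mul(-1, 17)), Function('T')(Add(5, S))), -13) = Mul(Mul(Add(-18, Mul(-1, 17)), Mul(2, Add(5, 0))), -13) = Mul(Mul(Add(-18, -17), Mul(2, 5)), -13) = Mul(Mul(-35, 10), -13) = Mul(-350, -13) = 4550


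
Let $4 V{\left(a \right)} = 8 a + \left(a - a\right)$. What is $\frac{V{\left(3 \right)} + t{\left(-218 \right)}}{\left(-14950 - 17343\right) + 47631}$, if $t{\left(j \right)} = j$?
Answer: $- \frac{106}{7669} \approx -0.013822$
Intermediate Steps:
$V{\left(a \right)} = 2 a$ ($V{\left(a \right)} = \frac{8 a + \left(a - a\right)}{4} = \frac{8 a + 0}{4} = \frac{8 a}{4} = 2 a$)
$\frac{V{\left(3 \right)} + t{\left(-218 \right)}}{\left(-14950 - 17343\right) + 47631} = \frac{2 \cdot 3 - 218}{\left(-14950 - 17343\right) + 47631} = \frac{6 - 218}{\left(-14950 - 17343\right) + 47631} = - \frac{212}{-32293 + 47631} = - \frac{212}{15338} = \left(-212\right) \frac{1}{15338} = - \frac{106}{7669}$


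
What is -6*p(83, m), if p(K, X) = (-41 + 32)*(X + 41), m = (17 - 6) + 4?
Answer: 3024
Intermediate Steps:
m = 15 (m = 11 + 4 = 15)
p(K, X) = -369 - 9*X (p(K, X) = -9*(41 + X) = -369 - 9*X)
-6*p(83, m) = -6*(-369 - 9*15) = -6*(-369 - 135) = -6*(-504) = 3024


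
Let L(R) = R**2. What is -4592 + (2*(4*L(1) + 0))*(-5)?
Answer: -4632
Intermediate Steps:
-4592 + (2*(4*L(1) + 0))*(-5) = -4592 + (2*(4*1**2 + 0))*(-5) = -4592 + (2*(4*1 + 0))*(-5) = -4592 + (2*(4 + 0))*(-5) = -4592 + (2*4)*(-5) = -4592 + 8*(-5) = -4592 - 40 = -4632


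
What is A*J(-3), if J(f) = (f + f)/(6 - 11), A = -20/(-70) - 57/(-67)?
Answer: 3198/2345 ≈ 1.3638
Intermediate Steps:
A = 533/469 (A = -20*(-1/70) - 57*(-1/67) = 2/7 + 57/67 = 533/469 ≈ 1.1365)
J(f) = -2*f/5 (J(f) = (2*f)/(-5) = (2*f)*(-1/5) = -2*f/5)
A*J(-3) = 533*(-2/5*(-3))/469 = (533/469)*(6/5) = 3198/2345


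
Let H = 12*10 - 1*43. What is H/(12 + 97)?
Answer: 77/109 ≈ 0.70642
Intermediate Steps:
H = 77 (H = 120 - 43 = 77)
H/(12 + 97) = 77/(12 + 97) = 77/109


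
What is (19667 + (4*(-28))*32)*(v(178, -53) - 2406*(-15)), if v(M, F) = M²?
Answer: 1090009242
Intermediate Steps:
(19667 + (4*(-28))*32)*(v(178, -53) - 2406*(-15)) = (19667 + (4*(-28))*32)*(178² - 2406*(-15)) = (19667 - 112*32)*(31684 + 36090) = (19667 - 3584)*67774 = 16083*67774 = 1090009242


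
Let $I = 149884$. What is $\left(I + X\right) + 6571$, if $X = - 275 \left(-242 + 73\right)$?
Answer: $202930$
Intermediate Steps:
$X = 46475$ ($X = \left(-275\right) \left(-169\right) = 46475$)
$\left(I + X\right) + 6571 = \left(149884 + 46475\right) + 6571 = 196359 + 6571 = 202930$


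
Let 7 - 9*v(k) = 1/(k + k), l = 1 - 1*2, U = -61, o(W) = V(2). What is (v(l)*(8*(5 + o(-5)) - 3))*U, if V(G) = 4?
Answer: -7015/2 ≈ -3507.5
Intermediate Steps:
o(W) = 4
l = -1 (l = 1 - 2 = -1)
v(k) = 7/9 - 1/(18*k) (v(k) = 7/9 - 1/(9*(k + k)) = 7/9 - 1/(2*k)/9 = 7/9 - 1/(18*k))
(v(l)*(8*(5 + o(-5)) - 3))*U = (((1/18)*(-1 + 14*(-1))/(-1))*(8*(5 + 4) - 3))*(-61) = (((1/18)*(-1)*(-1 - 14))*(8*9 - 3))*(-61) = (((1/18)*(-1)*(-15))*(72 - 3))*(-61) = ((⅚)*69)*(-61) = (115/2)*(-61) = -7015/2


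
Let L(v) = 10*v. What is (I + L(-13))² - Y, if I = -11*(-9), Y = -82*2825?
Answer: 232611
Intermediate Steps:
Y = -231650
I = 99
(I + L(-13))² - Y = (99 + 10*(-13))² - 1*(-231650) = (99 - 130)² + 231650 = (-31)² + 231650 = 961 + 231650 = 232611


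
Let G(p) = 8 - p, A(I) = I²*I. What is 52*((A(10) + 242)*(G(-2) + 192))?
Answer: 13045968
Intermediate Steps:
A(I) = I³
52*((A(10) + 242)*(G(-2) + 192)) = 52*((10³ + 242)*((8 - 1*(-2)) + 192)) = 52*((1000 + 242)*((8 + 2) + 192)) = 52*(1242*(10 + 192)) = 52*(1242*202) = 52*250884 = 13045968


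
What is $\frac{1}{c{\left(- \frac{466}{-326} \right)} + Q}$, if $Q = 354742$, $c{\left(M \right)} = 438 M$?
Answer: $\frac{163}{57925000} \approx 2.814 \cdot 10^{-6}$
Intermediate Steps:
$\frac{1}{c{\left(- \frac{466}{-326} \right)} + Q} = \frac{1}{438 \left(- \frac{466}{-326}\right) + 354742} = \frac{1}{438 \left(\left(-466\right) \left(- \frac{1}{326}\right)\right) + 354742} = \frac{1}{438 \cdot \frac{233}{163} + 354742} = \frac{1}{\frac{102054}{163} + 354742} = \frac{1}{\frac{57925000}{163}} = \frac{163}{57925000}$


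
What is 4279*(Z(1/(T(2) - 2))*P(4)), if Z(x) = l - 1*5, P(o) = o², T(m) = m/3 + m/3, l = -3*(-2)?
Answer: 68464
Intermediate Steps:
l = 6
T(m) = 2*m/3 (T(m) = m*(⅓) + m*(⅓) = m/3 + m/3 = 2*m/3)
Z(x) = 1 (Z(x) = 6 - 1*5 = 6 - 5 = 1)
4279*(Z(1/(T(2) - 2))*P(4)) = 4279*(1*4²) = 4279*(1*16) = 4279*16 = 68464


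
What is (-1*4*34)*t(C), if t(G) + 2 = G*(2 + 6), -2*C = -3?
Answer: -1360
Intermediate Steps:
C = 3/2 (C = -1/2*(-3) = 3/2 ≈ 1.5000)
t(G) = -2 + 8*G (t(G) = -2 + G*(2 + 6) = -2 + G*8 = -2 + 8*G)
(-1*4*34)*t(C) = (-1*4*34)*(-2 + 8*(3/2)) = (-4*34)*(-2 + 12) = -136*10 = -1360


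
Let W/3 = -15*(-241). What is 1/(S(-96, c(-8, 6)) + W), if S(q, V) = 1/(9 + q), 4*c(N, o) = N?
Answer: 87/943514 ≈ 9.2209e-5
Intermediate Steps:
c(N, o) = N/4
W = 10845 (W = 3*(-15*(-241)) = 3*3615 = 10845)
1/(S(-96, c(-8, 6)) + W) = 1/(1/(9 - 96) + 10845) = 1/(1/(-87) + 10845) = 1/(-1/87 + 10845) = 1/(943514/87) = 87/943514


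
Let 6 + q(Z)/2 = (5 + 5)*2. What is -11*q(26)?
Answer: -308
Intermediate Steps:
q(Z) = 28 (q(Z) = -12 + 2*((5 + 5)*2) = -12 + 2*(10*2) = -12 + 2*20 = -12 + 40 = 28)
-11*q(26) = -11*28 = -308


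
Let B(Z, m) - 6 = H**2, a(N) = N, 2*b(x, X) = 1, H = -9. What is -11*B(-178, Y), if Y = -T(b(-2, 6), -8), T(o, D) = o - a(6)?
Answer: -957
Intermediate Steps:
b(x, X) = 1/2 (b(x, X) = (1/2)*1 = 1/2)
T(o, D) = -6 + o (T(o, D) = o - 1*6 = o - 6 = -6 + o)
Y = 11/2 (Y = -(-6 + 1/2) = -1*(-11/2) = 11/2 ≈ 5.5000)
B(Z, m) = 87 (B(Z, m) = 6 + (-9)**2 = 6 + 81 = 87)
-11*B(-178, Y) = -11*87 = -957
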